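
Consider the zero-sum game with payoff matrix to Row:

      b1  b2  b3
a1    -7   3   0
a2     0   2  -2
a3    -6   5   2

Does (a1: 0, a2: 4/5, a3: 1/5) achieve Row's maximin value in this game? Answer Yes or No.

Against b1 this mix gives (4/5)·0 + (1/5)·(-6) = -6/5.
Against b2 this mix gives (4/5)·2 + (1/5)·5 = 13/5.
Against b3 this mix gives (4/5)·(-2) + (1/5)·2 = -6/5.
All of Column's active replies (b1, b3) yield -6/5, and no column does worse for Row. The mix makes Column indifferent and guarantees -6/5, so it is optimal.

Yes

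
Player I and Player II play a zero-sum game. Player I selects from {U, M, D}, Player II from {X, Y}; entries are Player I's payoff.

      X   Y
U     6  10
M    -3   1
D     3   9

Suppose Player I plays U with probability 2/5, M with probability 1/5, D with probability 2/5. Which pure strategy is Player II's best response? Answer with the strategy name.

If Player II plays X, Player I's expected payoff is (2/5)·6 + (1/5)·(-3) + (2/5)·3 = 3.
If Player II plays Y, Player I's expected payoff is (2/5)·10 + (1/5)·1 + (2/5)·9 = 39/5.
Player II minimizes Player I's payoff; the smallest is 3, so the best response is X.

X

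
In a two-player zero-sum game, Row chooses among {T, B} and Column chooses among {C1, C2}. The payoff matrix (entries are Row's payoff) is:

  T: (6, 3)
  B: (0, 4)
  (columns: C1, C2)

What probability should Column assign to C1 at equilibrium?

Row minima: T → 3, B → 0; maximin = 3.
Column maxima: C1 → 6, C2 → 4; minimax = 4.
3 ≠ 4, so there is no saddle point; optimal play is mixed.
Let Row play T with probability p. Expected payoff against C1: 6p + 0(1−p) = 6p; against C2: 3p + 4(1−p) = −p + 4.
Setting these equal: 6p = −p + 4 ⇒ 7p = 4 ⇒ p = 4/7, and the value is (6)·(4/7) = 24/7.
For Column: with q = P(C1), equating T's and B's payoffs gives 3q + 3 = −4q + 4 ⇒ q = 1/7.

1/7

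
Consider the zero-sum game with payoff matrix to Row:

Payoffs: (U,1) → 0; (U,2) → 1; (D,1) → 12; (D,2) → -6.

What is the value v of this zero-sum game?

Row minima: U → 0, D → -6; maximin = 0.
Column maxima: 1 → 12, 2 → 1; minimax = 1.
0 ≠ 1, so there is no saddle point; optimal play is mixed.
Let Row play U with probability p. Expected payoff against 1: 0p + 12(1−p) = −12p + 12; against 2: 1p + (-6)(1−p) = 7p − 6.
Setting these equal: −12p + 12 = 7p − 6 ⇒ −19p = -18 ⇒ p = 18/19, and the value is (-12)·(18/19) + 12 = 12/19.
For Column: with q = P(1), equating U's and D's payoffs gives −q + 1 = 18q − 6 ⇒ q = 7/19.

12/19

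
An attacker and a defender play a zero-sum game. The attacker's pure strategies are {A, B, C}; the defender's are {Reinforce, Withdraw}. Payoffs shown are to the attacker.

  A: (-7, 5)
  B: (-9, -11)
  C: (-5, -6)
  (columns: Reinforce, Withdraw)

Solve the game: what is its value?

-67/13

Row minima: A → -7, B → -11, C → -6; maximin = -6.
Column maxima: Reinforce → -5, Withdraw → 5; minimax = -5.
-6 ≠ -5, so there is no saddle point; optimal play is mixed.
B is strictly dominated by A, so the attacker never plays it.
On the remaining 2×2 (A, C vs Reinforce, Withdraw):
Let the attacker play A with probability p. Expected payoff against Reinforce: (-7)p + (-5)(1−p) = −2p − 5; against Withdraw: 5p + (-6)(1−p) = 11p − 6.
Setting these equal: −2p − 5 = 11p − 6 ⇒ −13p = -1 ⇒ p = 1/13, and the value is (-2)·(1/13) − 5 = -67/13.
For the defender: with q = P(Reinforce), equating A's and C's payoffs gives −12q + 5 = q − 6 ⇒ q = 11/13.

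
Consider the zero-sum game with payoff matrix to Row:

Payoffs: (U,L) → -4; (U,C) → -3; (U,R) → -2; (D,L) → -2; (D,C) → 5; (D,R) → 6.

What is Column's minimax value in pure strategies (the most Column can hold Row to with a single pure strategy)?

Column maxima: L → -2, C → 5, R → 6.
The smallest of these is -2.

-2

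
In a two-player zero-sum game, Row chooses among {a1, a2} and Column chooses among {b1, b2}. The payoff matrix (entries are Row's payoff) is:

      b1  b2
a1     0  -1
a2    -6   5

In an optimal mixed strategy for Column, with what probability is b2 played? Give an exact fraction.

1/2

Row minima: a1 → -1, a2 → -6; maximin = -1.
Column maxima: b1 → 0, b2 → 5; minimax = 0.
-1 ≠ 0, so there is no saddle point; optimal play is mixed.
Let Row play a1 with probability p. Expected payoff against b1: 0p + (-6)(1−p) = 6p − 6; against b2: (-1)p + 5(1−p) = −6p + 5.
Setting these equal: 6p − 6 = −6p + 5 ⇒ 12p = 11 ⇒ p = 11/12, and the value is (6)·(11/12) − 6 = -1/2.
For Column: with q = P(b1), equating a1's and a2's payoffs gives q − 1 = −11q + 5 ⇒ q = 1/2.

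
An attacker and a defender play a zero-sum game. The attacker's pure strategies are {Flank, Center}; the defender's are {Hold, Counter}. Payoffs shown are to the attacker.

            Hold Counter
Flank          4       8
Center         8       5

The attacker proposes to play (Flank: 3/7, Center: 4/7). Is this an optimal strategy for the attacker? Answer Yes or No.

Yes

Against Hold this mix gives (3/7)·4 + (4/7)·8 = 44/7.
Against Counter this mix gives (3/7)·8 + (4/7)·5 = 44/7.
All of the defender's active replies (Hold, Counter) yield 44/7, and no column does worse for the attacker. The mix makes the defender indifferent and guarantees 44/7, so it is optimal.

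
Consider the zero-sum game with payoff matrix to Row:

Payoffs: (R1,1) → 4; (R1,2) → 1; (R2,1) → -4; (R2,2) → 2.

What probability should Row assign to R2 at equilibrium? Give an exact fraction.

Row minima: R1 → 1, R2 → -4; maximin = 1.
Column maxima: 1 → 4, 2 → 2; minimax = 2.
1 ≠ 2, so there is no saddle point; optimal play is mixed.
Let Row play R1 with probability p. Expected payoff against 1: 4p + (-4)(1−p) = 8p − 4; against 2: 1p + 2(1−p) = −p + 2.
Setting these equal: 8p − 4 = −p + 2 ⇒ 9p = 6 ⇒ p = 2/3, and the value is (8)·(2/3) − 4 = 4/3.
For Column: with q = P(1), equating R1's and R2's payoffs gives 3q + 1 = −6q + 2 ⇒ q = 1/9.

1/3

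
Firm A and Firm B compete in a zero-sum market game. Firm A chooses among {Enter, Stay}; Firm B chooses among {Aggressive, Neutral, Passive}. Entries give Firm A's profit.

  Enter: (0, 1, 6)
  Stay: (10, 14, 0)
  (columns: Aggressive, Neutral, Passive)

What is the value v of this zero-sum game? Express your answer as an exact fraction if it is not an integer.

Row minima: Enter → 0, Stay → 0; maximin = 0.
Column maxima: Aggressive → 10, Neutral → 14, Passive → 6; minimax = 6.
0 ≠ 6, so there is no saddle point; optimal play is mixed.
Neutral is strictly dominated by Aggressive (it gives Firm A strictly more in every row), so Firm B never plays it.
On the remaining 2×2 (Enter, Stay vs Aggressive, Passive):
Let Firm A play Enter with probability p. Expected payoff against Aggressive: 0p + 10(1−p) = −10p + 10; against Passive: 6p + 0(1−p) = 6p.
Setting these equal: −10p + 10 = 6p ⇒ −16p = -10 ⇒ p = 5/8, and the value is (-10)·(5/8) + 10 = 15/4.
For Firm B: with q = P(Aggressive), equating Enter's and Stay's payoffs gives −6q + 6 = 10q ⇒ q = 3/8.

15/4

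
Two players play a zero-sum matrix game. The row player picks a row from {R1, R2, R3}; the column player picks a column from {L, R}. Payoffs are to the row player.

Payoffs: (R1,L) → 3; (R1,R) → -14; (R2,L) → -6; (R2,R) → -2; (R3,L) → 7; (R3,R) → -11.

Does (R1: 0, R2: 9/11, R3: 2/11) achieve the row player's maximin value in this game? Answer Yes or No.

Yes

Against L this mix gives (9/11)·(-6) + (2/11)·7 = -40/11.
Against R this mix gives (9/11)·(-2) + (2/11)·(-11) = -40/11.
All of the column player's active replies (L, R) yield -40/11, and no column does worse for the row player. The mix makes the column player indifferent and guarantees -40/11, so it is optimal.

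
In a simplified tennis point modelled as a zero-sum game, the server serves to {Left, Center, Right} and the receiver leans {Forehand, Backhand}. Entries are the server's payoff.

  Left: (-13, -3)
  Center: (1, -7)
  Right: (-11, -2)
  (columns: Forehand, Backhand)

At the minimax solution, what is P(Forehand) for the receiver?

Row minima: Left → -13, Center → -7, Right → -11; maximin = -7.
Column maxima: Forehand → 1, Backhand → -2; minimax = -2.
-7 ≠ -2, so there is no saddle point; optimal play is mixed.
Left is strictly dominated by Right, so the server never plays it.
On the remaining 2×2 (Center, Right vs Forehand, Backhand):
Let the server play Center with probability p. Expected payoff against Forehand: 1p + (-11)(1−p) = 12p − 11; against Backhand: (-7)p + (-2)(1−p) = −5p − 2.
Setting these equal: 12p − 11 = −5p − 2 ⇒ 17p = 9 ⇒ p = 9/17, and the value is (12)·(9/17) − 11 = -79/17.
For the receiver: with q = P(Forehand), equating Center's and Right's payoffs gives 8q − 7 = −9q − 2 ⇒ q = 5/17.

5/17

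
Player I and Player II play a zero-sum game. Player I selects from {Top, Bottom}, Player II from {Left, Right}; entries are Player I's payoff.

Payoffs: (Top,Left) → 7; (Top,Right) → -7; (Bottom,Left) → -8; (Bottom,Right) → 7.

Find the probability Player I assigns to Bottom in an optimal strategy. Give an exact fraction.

Row minima: Top → -7, Bottom → -8; maximin = -7.
Column maxima: Left → 7, Right → 7; minimax = 7.
-7 ≠ 7, so there is no saddle point; optimal play is mixed.
Let Player I play Top with probability p. Expected payoff against Left: 7p + (-8)(1−p) = 15p − 8; against Right: (-7)p + 7(1−p) = −14p + 7.
Setting these equal: 15p − 8 = −14p + 7 ⇒ 29p = 15 ⇒ p = 15/29, and the value is (15)·(15/29) − 8 = -7/29.
For Player II: with q = P(Left), equating Top's and Bottom's payoffs gives 14q − 7 = −15q + 7 ⇒ q = 14/29.

14/29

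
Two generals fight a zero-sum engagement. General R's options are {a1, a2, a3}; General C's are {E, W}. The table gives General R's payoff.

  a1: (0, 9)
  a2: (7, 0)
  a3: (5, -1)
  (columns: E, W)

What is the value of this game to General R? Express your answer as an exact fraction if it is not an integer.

63/16

Row minima: a1 → 0, a2 → 0, a3 → -1; maximin = 0.
Column maxima: E → 7, W → 9; minimax = 7.
0 ≠ 7, so there is no saddle point; optimal play is mixed.
a3 is strictly dominated by a2, so General R never plays it.
On the remaining 2×2 (a1, a2 vs E, W):
Let General R play a1 with probability p. Expected payoff against E: 0p + 7(1−p) = −7p + 7; against W: 9p + 0(1−p) = 9p.
Setting these equal: −7p + 7 = 9p ⇒ −16p = -7 ⇒ p = 7/16, and the value is (-7)·(7/16) + 7 = 63/16.
For General C: with q = P(E), equating a1's and a2's payoffs gives −9q + 9 = 7q ⇒ q = 9/16.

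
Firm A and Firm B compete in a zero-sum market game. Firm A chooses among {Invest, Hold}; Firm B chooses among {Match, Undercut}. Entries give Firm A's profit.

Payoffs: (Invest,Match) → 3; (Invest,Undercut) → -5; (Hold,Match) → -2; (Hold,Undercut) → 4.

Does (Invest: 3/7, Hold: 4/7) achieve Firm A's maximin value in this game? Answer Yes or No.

Yes

Against Match this mix gives (3/7)·3 + (4/7)·(-2) = 1/7.
Against Undercut this mix gives (3/7)·(-5) + (4/7)·4 = 1/7.
All of Firm B's active replies (Match, Undercut) yield 1/7, and no column does worse for Firm A. The mix makes Firm B indifferent and guarantees 1/7, so it is optimal.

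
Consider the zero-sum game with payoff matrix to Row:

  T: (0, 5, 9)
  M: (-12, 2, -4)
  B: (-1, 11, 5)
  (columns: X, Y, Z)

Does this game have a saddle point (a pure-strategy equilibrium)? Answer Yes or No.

Yes

Row minima: T → 0, M → -12, B → -1; maximin = 0.
Column maxima: X → 0, Y → 11, Z → 9; minimax = 0.
maximin = minimax = 0, so a saddle point exists.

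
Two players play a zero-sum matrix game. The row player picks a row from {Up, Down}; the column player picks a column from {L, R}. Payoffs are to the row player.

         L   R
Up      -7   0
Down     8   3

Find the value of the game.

Row minima: Up → -7, Down → 3; maximin = 3.
Column maxima: L → 8, R → 3; minimax = 3.
Since maximin = minimax = 3, there is a saddle point and the value is 3.

3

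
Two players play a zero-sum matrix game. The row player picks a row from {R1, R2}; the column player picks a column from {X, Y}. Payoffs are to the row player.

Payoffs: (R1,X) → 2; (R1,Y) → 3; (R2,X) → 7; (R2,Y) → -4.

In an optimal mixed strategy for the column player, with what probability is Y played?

5/12

Row minima: R1 → 2, R2 → -4; maximin = 2.
Column maxima: X → 7, Y → 3; minimax = 3.
2 ≠ 3, so there is no saddle point; optimal play is mixed.
Let the row player play R1 with probability p. Expected payoff against X: 2p + 7(1−p) = −5p + 7; against Y: 3p + (-4)(1−p) = 7p − 4.
Setting these equal: −5p + 7 = 7p − 4 ⇒ −12p = -11 ⇒ p = 11/12, and the value is (-5)·(11/12) + 7 = 29/12.
For the column player: with q = P(X), equating R1's and R2's payoffs gives −q + 3 = 11q − 4 ⇒ q = 7/12.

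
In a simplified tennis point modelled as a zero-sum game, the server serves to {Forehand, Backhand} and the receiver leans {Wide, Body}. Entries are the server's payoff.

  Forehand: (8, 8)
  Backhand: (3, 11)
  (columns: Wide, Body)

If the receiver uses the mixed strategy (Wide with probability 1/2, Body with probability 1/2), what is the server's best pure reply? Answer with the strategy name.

Forehand

Expected payoff of Forehand: (1/2)·8 + (1/2)·8 = 8.
Expected payoff of Backhand: (1/2)·3 + (1/2)·11 = 7.
The largest is 8, so the server's best response is Forehand.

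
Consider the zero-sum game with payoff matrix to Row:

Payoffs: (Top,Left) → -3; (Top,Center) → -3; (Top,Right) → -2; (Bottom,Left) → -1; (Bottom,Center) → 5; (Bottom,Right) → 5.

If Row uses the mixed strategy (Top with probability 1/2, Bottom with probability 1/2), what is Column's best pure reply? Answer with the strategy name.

If Column plays Left, Row's expected payoff is (1/2)·(-3) + (1/2)·(-1) = -2.
If Column plays Center, Row's expected payoff is (1/2)·(-3) + (1/2)·5 = 1.
If Column plays Right, Row's expected payoff is (1/2)·(-2) + (1/2)·5 = 3/2.
Column minimizes Row's payoff; the smallest is -2, so the best response is Left.

Left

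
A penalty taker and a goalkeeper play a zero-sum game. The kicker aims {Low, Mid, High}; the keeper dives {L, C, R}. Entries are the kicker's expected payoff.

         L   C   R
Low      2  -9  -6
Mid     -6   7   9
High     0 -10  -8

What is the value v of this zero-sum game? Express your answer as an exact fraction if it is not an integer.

Row minima: Low → -9, Mid → -6, High → -10; maximin = -6.
Column maxima: L → 2, C → 7, R → 9; minimax = 2.
-6 ≠ 2, so there is no saddle point; optimal play is mixed.
High is strictly dominated by Low, so the kicker never plays it.
R is strictly dominated by C (it gives the kicker strictly more in every row), so the keeper never plays it.
On the remaining 2×2 (Low, Mid vs L, C):
Let the kicker play Low with probability p. Expected payoff against L: 2p + (-6)(1−p) = 8p − 6; against C: (-9)p + 7(1−p) = −16p + 7.
Setting these equal: 8p − 6 = −16p + 7 ⇒ 24p = 13 ⇒ p = 13/24, and the value is (8)·(13/24) − 6 = -5/3.
For the keeper: with q = P(L), equating Low's and Mid's payoffs gives 11q − 9 = −13q + 7 ⇒ q = 2/3.

-5/3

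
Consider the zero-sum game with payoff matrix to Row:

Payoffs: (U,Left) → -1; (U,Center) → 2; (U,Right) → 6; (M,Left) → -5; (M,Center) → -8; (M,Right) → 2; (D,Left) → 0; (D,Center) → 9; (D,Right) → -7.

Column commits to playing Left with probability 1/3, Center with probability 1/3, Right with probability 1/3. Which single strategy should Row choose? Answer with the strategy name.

U

Expected payoff of U: (1/3)·(-1) + (1/3)·2 + (1/3)·6 = 7/3.
Expected payoff of M: (1/3)·(-5) + (1/3)·(-8) + (1/3)·2 = -11/3.
Expected payoff of D: (1/3)·0 + (1/3)·9 + (1/3)·(-7) = 2/3.
The largest is 7/3, so Row's best response is U.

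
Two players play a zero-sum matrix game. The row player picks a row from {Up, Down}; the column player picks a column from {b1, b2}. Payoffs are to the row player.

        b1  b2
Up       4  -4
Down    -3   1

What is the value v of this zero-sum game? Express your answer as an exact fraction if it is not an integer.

-2/3

Row minima: Up → -4, Down → -3; maximin = -3.
Column maxima: b1 → 4, b2 → 1; minimax = 1.
-3 ≠ 1, so there is no saddle point; optimal play is mixed.
Let the row player play Up with probability p. Expected payoff against b1: 4p + (-3)(1−p) = 7p − 3; against b2: (-4)p + 1(1−p) = −5p + 1.
Setting these equal: 7p − 3 = −5p + 1 ⇒ 12p = 4 ⇒ p = 1/3, and the value is (7)·(1/3) − 3 = -2/3.
For the column player: with q = P(b1), equating Up's and Down's payoffs gives 8q − 4 = −4q + 1 ⇒ q = 5/12.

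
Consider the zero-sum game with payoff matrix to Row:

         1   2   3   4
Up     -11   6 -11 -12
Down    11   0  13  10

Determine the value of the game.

15/7

Row minima: Up → -12, Down → 0; maximin = 0.
Column maxima: 1 → 11, 2 → 6, 3 → 13, 4 → 10; minimax = 6.
0 ≠ 6, so there is no saddle point; optimal play is mixed.
1 is strictly dominated by 4 (it gives Row strictly more in every row), so Column never plays it.
3 is strictly dominated by 4 (it gives Row strictly more in every row), so Column never plays it.
On the remaining 2×2 (Up, Down vs 2, 4):
Let Row play Up with probability p. Expected payoff against 2: 6p + 0(1−p) = 6p; against 4: (-12)p + 10(1−p) = −22p + 10.
Setting these equal: 6p = −22p + 10 ⇒ 28p = 10 ⇒ p = 5/14, and the value is (6)·(5/14) = 15/7.
For Column: with q = P(2), equating Up's and Down's payoffs gives 18q − 12 = −10q + 10 ⇒ q = 11/14.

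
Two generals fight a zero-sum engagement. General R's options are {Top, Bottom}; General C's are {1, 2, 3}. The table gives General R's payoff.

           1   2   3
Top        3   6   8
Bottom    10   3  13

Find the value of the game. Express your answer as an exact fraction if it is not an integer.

51/10

Row minima: Top → 3, Bottom → 3; maximin = 3.
Column maxima: 1 → 10, 2 → 6, 3 → 13; minimax = 6.
3 ≠ 6, so there is no saddle point; optimal play is mixed.
3 is strictly dominated by 1 (it gives General R strictly more in every row), so General C never plays it.
On the remaining 2×2 (Top, Bottom vs 1, 2):
Let General R play Top with probability p. Expected payoff against 1: 3p + 10(1−p) = −7p + 10; against 2: 6p + 3(1−p) = 3p + 3.
Setting these equal: −7p + 10 = 3p + 3 ⇒ −10p = -7 ⇒ p = 7/10, and the value is (-7)·(7/10) + 10 = 51/10.
For General C: with q = P(1), equating Top's and Bottom's payoffs gives −3q + 6 = 7q + 3 ⇒ q = 3/10.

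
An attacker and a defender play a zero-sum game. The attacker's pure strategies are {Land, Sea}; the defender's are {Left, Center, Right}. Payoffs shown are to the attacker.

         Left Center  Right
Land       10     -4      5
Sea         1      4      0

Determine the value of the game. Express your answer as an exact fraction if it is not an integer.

20/13

Row minima: Land → -4, Sea → 0; maximin = 0.
Column maxima: Left → 10, Center → 4, Right → 5; minimax = 4.
0 ≠ 4, so there is no saddle point; optimal play is mixed.
Left is strictly dominated by Right (it gives the attacker strictly more in every row), so the defender never plays it.
On the remaining 2×2 (Land, Sea vs Center, Right):
Let the attacker play Land with probability p. Expected payoff against Center: (-4)p + 4(1−p) = −8p + 4; against Right: 5p + 0(1−p) = 5p.
Setting these equal: −8p + 4 = 5p ⇒ −13p = -4 ⇒ p = 4/13, and the value is (-8)·(4/13) + 4 = 20/13.
For the defender: with q = P(Center), equating Land's and Sea's payoffs gives −9q + 5 = 4q ⇒ q = 5/13.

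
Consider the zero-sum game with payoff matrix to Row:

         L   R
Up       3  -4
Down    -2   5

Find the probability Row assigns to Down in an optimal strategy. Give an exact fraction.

Row minima: Up → -4, Down → -2; maximin = -2.
Column maxima: L → 3, R → 5; minimax = 3.
-2 ≠ 3, so there is no saddle point; optimal play is mixed.
Let Row play Up with probability p. Expected payoff against L: 3p + (-2)(1−p) = 5p − 2; against R: (-4)p + 5(1−p) = −9p + 5.
Setting these equal: 5p − 2 = −9p + 5 ⇒ 14p = 7 ⇒ p = 1/2, and the value is (5)·(1/2) − 2 = 1/2.
For Column: with q = P(L), equating Up's and Down's payoffs gives 7q − 4 = −7q + 5 ⇒ q = 9/14.

1/2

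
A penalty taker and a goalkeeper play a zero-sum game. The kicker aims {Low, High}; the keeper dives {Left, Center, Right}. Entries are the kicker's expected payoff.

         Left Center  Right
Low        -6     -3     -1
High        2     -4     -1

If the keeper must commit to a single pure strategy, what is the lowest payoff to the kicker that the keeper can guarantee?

-3

Column maxima: Left → 2, Center → -3, Right → -1.
The smallest of these is -3.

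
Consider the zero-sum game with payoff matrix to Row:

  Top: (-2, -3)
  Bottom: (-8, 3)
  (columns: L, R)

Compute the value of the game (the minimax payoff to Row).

-5/2

Row minima: Top → -3, Bottom → -8; maximin = -3.
Column maxima: L → -2, R → 3; minimax = -2.
-3 ≠ -2, so there is no saddle point; optimal play is mixed.
Let Row play Top with probability p. Expected payoff against L: (-2)p + (-8)(1−p) = 6p − 8; against R: (-3)p + 3(1−p) = −6p + 3.
Setting these equal: 6p − 8 = −6p + 3 ⇒ 12p = 11 ⇒ p = 11/12, and the value is (6)·(11/12) − 8 = -5/2.
For Column: with q = P(L), equating Top's and Bottom's payoffs gives q − 3 = −11q + 3 ⇒ q = 1/2.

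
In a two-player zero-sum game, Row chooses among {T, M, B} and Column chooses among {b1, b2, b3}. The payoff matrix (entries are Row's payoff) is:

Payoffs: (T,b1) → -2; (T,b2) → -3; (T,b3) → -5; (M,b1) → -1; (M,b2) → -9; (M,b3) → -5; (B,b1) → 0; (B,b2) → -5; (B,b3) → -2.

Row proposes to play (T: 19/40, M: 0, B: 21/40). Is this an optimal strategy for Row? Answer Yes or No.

Against b1 this mix gives (19/40)·(-2) + (21/40)·0 = -19/20.
Against b2 this mix gives (19/40)·(-3) + (21/40)·(-5) = -81/20.
Against b3 this mix gives (19/40)·(-5) + (21/40)·(-2) = -137/40.
Column will play b2, holding Row to -81/20. Shifting weight toward the row that does better against b2 would raise this floor (the equalizing mix achieves -19/5 against both b2 and b3), so the proposed strategy is not optimal.

No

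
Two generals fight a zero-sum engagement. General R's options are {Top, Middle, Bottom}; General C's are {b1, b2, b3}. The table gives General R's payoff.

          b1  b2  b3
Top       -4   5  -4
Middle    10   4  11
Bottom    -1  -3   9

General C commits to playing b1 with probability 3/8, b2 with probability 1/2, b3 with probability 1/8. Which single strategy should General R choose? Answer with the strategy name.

Middle

Expected payoff of Top: (3/8)·(-4) + (1/2)·5 + (1/8)·(-4) = 1/2.
Expected payoff of Middle: (3/8)·10 + (1/2)·4 + (1/8)·11 = 57/8.
Expected payoff of Bottom: (3/8)·(-1) + (1/2)·(-3) + (1/8)·9 = -3/4.
The largest is 57/8, so General R's best response is Middle.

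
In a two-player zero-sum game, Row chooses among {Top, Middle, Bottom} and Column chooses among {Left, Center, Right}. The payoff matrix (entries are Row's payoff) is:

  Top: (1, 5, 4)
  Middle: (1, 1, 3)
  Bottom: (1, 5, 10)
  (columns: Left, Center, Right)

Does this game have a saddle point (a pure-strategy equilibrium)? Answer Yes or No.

Row minima: Top → 1, Middle → 1, Bottom → 1; maximin = 1.
Column maxima: Left → 1, Center → 5, Right → 10; minimax = 1.
maximin = minimax = 1, so a saddle point exists.

Yes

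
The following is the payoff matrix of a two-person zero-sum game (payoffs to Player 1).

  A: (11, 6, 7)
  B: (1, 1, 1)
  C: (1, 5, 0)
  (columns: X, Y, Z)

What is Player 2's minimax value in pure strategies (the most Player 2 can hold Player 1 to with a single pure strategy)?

6

Column maxima: X → 11, Y → 6, Z → 7.
The smallest of these is 6.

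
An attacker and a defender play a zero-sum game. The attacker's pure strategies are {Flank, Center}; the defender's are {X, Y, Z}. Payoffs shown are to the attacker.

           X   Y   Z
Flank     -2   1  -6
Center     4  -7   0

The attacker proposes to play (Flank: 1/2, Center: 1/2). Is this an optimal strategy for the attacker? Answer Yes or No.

Against X this mix gives (1/2)·(-2) + (1/2)·4 = 1.
Against Y this mix gives (1/2)·1 + (1/2)·(-7) = -3.
Against Z this mix gives (1/2)·(-6) + (1/2)·0 = -3.
All of the defender's active replies (Y, Z) yield -3, and no column does worse for the attacker. The mix makes the defender indifferent and guarantees -3, so it is optimal.

Yes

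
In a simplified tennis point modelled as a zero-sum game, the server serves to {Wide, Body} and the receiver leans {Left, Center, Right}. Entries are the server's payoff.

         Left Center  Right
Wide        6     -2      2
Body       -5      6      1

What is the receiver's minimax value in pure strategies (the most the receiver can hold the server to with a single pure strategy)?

Column maxima: Left → 6, Center → 6, Right → 2.
The smallest of these is 2.

2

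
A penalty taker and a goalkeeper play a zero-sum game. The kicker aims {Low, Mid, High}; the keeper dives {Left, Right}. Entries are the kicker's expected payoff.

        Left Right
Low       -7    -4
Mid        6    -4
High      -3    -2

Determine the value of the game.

-24/11

Row minima: Low → -7, Mid → -4, High → -3; maximin = -3.
Column maxima: Left → 6, Right → -2; minimax = -2.
-3 ≠ -2, so there is no saddle point; optimal play is mixed.
Low is strictly dominated by High, so the kicker never plays it.
On the remaining 2×2 (Mid, High vs Left, Right):
Let the kicker play Mid with probability p. Expected payoff against Left: 6p + (-3)(1−p) = 9p − 3; against Right: (-4)p + (-2)(1−p) = −2p − 2.
Setting these equal: 9p − 3 = −2p − 2 ⇒ 11p = 1 ⇒ p = 1/11, and the value is (9)·(1/11) − 3 = -24/11.
For the keeper: with q = P(Left), equating Mid's and High's payoffs gives 10q − 4 = −q − 2 ⇒ q = 2/11.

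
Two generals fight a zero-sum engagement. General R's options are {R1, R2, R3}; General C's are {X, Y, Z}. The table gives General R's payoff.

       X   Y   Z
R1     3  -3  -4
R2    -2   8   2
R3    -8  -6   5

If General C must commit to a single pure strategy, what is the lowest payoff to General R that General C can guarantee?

Column maxima: X → 3, Y → 8, Z → 5.
The smallest of these is 3.

3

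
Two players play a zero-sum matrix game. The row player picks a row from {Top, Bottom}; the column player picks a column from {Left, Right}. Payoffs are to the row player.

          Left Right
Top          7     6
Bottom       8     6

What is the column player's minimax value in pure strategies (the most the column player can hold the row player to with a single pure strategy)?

6

Column maxima: Left → 8, Right → 6.
The smallest of these is 6.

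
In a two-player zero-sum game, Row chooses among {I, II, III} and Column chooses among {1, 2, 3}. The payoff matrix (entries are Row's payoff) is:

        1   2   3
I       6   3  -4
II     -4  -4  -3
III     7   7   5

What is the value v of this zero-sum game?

Row minima: I → -4, II → -4, III → 5; maximin = 5.
Column maxima: 1 → 7, 2 → 7, 3 → 5; minimax = 5.
Since maximin = minimax = 5, there is a saddle point and the value is 5.

5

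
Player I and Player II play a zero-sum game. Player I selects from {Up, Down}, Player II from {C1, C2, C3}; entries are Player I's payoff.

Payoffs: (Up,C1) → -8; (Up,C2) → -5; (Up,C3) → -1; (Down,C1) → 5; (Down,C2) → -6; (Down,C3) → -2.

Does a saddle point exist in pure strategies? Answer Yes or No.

No

Row minima: Up → -8, Down → -6; maximin = -6.
Column maxima: C1 → 5, C2 → -5, C3 → -1; minimax = -5.
-6 ≠ -5, so no pure-strategy equilibrium exists.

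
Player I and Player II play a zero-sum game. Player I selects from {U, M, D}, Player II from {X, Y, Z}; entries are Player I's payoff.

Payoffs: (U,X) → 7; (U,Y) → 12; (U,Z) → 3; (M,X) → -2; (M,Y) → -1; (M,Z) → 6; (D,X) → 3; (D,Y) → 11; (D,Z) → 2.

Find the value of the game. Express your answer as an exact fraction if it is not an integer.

Row minima: U → 3, M → -2, D → 2; maximin = 3.
Column maxima: X → 7, Y → 12, Z → 6; minimax = 6.
3 ≠ 6, so there is no saddle point; optimal play is mixed.
D is strictly dominated by U, so Player I never plays it.
Y is strictly dominated by X (it gives Player I strictly more in every row), so Player II never plays it.
On the remaining 2×2 (U, M vs X, Z):
Let Player I play U with probability p. Expected payoff against X: 7p + (-2)(1−p) = 9p − 2; against Z: 3p + 6(1−p) = −3p + 6.
Setting these equal: 9p − 2 = −3p + 6 ⇒ 12p = 8 ⇒ p = 2/3, and the value is (9)·(2/3) − 2 = 4.
For Player II: with q = P(X), equating U's and M's payoffs gives 4q + 3 = −8q + 6 ⇒ q = 1/4.

4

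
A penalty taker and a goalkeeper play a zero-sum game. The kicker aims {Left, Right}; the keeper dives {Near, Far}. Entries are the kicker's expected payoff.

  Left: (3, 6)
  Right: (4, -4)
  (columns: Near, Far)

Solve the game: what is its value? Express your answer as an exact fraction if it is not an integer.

36/11

Row minima: Left → 3, Right → -4; maximin = 3.
Column maxima: Near → 4, Far → 6; minimax = 4.
3 ≠ 4, so there is no saddle point; optimal play is mixed.
Let the kicker play Left with probability p. Expected payoff against Near: 3p + 4(1−p) = −p + 4; against Far: 6p + (-4)(1−p) = 10p − 4.
Setting these equal: −p + 4 = 10p − 4 ⇒ −11p = -8 ⇒ p = 8/11, and the value is (-1)·(8/11) + 4 = 36/11.
For the keeper: with q = P(Near), equating Left's and Right's payoffs gives −3q + 6 = 8q − 4 ⇒ q = 10/11.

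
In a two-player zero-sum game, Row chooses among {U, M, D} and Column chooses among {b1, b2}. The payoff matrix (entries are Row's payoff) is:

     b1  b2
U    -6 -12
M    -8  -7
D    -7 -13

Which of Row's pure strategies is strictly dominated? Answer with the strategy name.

U gives a strictly higher payoff than D against every column: -6 > -7, -12 > -13.
So D is strictly dominated and Row never plays it.

D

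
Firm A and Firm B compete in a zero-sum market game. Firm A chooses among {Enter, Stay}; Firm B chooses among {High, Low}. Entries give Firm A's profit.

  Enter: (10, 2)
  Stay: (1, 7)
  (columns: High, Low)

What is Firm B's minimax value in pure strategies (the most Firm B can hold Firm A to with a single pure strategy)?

Column maxima: High → 10, Low → 7.
The smallest of these is 7.

7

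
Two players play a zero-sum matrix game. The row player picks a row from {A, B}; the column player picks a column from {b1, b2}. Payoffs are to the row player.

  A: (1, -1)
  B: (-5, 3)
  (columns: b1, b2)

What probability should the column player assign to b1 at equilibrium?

2/5

Row minima: A → -1, B → -5; maximin = -1.
Column maxima: b1 → 1, b2 → 3; minimax = 1.
-1 ≠ 1, so there is no saddle point; optimal play is mixed.
Let the row player play A with probability p. Expected payoff against b1: 1p + (-5)(1−p) = 6p − 5; against b2: (-1)p + 3(1−p) = −4p + 3.
Setting these equal: 6p − 5 = −4p + 3 ⇒ 10p = 8 ⇒ p = 4/5, and the value is (6)·(4/5) − 5 = -1/5.
For the column player: with q = P(b1), equating A's and B's payoffs gives 2q − 1 = −8q + 3 ⇒ q = 2/5.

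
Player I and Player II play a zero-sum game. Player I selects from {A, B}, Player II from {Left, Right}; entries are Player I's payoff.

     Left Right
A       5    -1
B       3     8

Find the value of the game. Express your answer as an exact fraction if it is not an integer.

43/11

Row minima: A → -1, B → 3; maximin = 3.
Column maxima: Left → 5, Right → 8; minimax = 5.
3 ≠ 5, so there is no saddle point; optimal play is mixed.
Let Player I play A with probability p. Expected payoff against Left: 5p + 3(1−p) = 2p + 3; against Right: (-1)p + 8(1−p) = −9p + 8.
Setting these equal: 2p + 3 = −9p + 8 ⇒ 11p = 5 ⇒ p = 5/11, and the value is (2)·(5/11) + 3 = 43/11.
For Player II: with q = P(Left), equating A's and B's payoffs gives 6q − 1 = −5q + 8 ⇒ q = 9/11.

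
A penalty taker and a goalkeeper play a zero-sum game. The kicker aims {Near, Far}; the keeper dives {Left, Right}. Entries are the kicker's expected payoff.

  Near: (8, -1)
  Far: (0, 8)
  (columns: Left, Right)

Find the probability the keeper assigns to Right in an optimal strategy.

Row minima: Near → -1, Far → 0; maximin = 0.
Column maxima: Left → 8, Right → 8; minimax = 8.
0 ≠ 8, so there is no saddle point; optimal play is mixed.
Let the kicker play Near with probability p. Expected payoff against Left: 8p + 0(1−p) = 8p; against Right: (-1)p + 8(1−p) = −9p + 8.
Setting these equal: 8p = −9p + 8 ⇒ 17p = 8 ⇒ p = 8/17, and the value is (8)·(8/17) = 64/17.
For the keeper: with q = P(Left), equating Near's and Far's payoffs gives 9q − 1 = −8q + 8 ⇒ q = 9/17.

8/17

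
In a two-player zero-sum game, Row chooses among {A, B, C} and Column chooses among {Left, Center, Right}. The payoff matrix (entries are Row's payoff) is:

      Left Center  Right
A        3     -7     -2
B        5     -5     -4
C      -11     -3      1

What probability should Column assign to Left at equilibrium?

Row minima: A → -7, B → -5, C → -11; maximin = -5.
Column maxima: Left → 5, Center → -3, Right → 1; minimax = -3.
-5 ≠ -3, so there is no saddle point; optimal play is mixed.
Right is strictly dominated by Center (it gives Row strictly more in every row), so Column never plays it.
With Right eliminated, A is strictly dominated by B (B gives Row strictly more in every remaining column), so Row never plays it.
On the remaining 2×2 (B, C vs Left, Center):
Let Row play B with probability p. Expected payoff against Left: 5p + (-11)(1−p) = 16p − 11; against Center: (-5)p + (-3)(1−p) = −2p − 3.
Setting these equal: 16p − 11 = −2p − 3 ⇒ 18p = 8 ⇒ p = 4/9, and the value is (16)·(4/9) − 11 = -35/9.
For Column: with q = P(Left), equating B's and C's payoffs gives 10q − 5 = −8q − 3 ⇒ q = 1/9.

1/9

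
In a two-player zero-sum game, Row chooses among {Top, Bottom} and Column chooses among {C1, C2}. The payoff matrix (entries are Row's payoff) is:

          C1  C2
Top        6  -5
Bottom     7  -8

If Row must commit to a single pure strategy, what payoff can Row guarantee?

Row minima: Top → -5, Bottom → -8.
The best of these is -5.

-5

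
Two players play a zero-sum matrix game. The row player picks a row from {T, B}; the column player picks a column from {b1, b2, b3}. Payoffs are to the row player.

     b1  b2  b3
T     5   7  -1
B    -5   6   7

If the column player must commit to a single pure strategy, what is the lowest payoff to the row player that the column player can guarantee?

5

Column maxima: b1 → 5, b2 → 7, b3 → 7.
The smallest of these is 5.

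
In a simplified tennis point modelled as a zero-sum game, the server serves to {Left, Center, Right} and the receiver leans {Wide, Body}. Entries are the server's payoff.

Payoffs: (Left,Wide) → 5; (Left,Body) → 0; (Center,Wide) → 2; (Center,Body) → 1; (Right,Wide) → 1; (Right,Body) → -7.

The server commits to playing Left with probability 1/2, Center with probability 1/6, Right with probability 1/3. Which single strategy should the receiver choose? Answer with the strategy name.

If the receiver plays Wide, the server's expected payoff is (1/2)·5 + (1/6)·2 + (1/3)·1 = 19/6.
If the receiver plays Body, the server's expected payoff is (1/2)·0 + (1/6)·1 + (1/3)·(-7) = -13/6.
The receiver minimizes the server's payoff; the smallest is -13/6, so the best response is Body.

Body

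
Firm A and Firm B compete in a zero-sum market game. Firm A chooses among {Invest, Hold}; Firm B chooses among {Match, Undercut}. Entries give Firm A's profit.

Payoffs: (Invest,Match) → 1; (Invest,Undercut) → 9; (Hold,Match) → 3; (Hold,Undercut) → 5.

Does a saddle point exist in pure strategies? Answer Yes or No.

Row minima: Invest → 1, Hold → 3; maximin = 3.
Column maxima: Match → 3, Undercut → 9; minimax = 3.
maximin = minimax = 3, so a saddle point exists.

Yes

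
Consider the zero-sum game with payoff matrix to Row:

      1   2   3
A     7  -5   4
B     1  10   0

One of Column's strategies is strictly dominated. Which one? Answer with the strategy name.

3 holds Row's payoff strictly below 1 in every row: 4 < 7, 0 < 1.
So 1 is strictly dominated for Column.

1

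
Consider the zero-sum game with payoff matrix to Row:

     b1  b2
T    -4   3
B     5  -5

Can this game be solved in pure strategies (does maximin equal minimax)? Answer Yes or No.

No

Row minima: T → -4, B → -5; maximin = -4.
Column maxima: b1 → 5, b2 → 3; minimax = 3.
-4 ≠ 3, so no pure-strategy equilibrium exists.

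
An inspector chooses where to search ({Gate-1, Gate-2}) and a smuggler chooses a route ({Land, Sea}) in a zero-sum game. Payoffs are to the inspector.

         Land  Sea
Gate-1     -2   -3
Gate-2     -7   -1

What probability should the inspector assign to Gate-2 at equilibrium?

1/7

Row minima: Gate-1 → -3, Gate-2 → -7; maximin = -3.
Column maxima: Land → -2, Sea → -1; minimax = -2.
-3 ≠ -2, so there is no saddle point; optimal play is mixed.
Let the inspector play Gate-1 with probability p. Expected payoff against Land: (-2)p + (-7)(1−p) = 5p − 7; against Sea: (-3)p + (-1)(1−p) = −2p − 1.
Setting these equal: 5p − 7 = −2p − 1 ⇒ 7p = 6 ⇒ p = 6/7, and the value is (5)·(6/7) − 7 = -19/7.
For the smuggler: with q = P(Land), equating Gate-1's and Gate-2's payoffs gives q − 3 = −6q − 1 ⇒ q = 2/7.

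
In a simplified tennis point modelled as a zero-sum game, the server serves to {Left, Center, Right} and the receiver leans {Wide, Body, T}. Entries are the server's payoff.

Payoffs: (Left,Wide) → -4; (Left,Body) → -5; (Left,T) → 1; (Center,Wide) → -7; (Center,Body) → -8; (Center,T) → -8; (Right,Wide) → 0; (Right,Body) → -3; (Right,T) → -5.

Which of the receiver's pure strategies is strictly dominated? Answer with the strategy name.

Wide

Body holds the server's payoff strictly below Wide in every row: -5 < -4, -8 < -7, -3 < 0.
So Wide is strictly dominated for the receiver.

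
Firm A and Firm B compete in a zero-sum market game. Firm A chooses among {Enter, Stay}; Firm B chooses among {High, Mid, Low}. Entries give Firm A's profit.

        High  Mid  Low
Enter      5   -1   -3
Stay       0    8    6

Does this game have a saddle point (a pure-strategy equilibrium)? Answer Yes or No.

Row minima: Enter → -3, Stay → 0; maximin = 0.
Column maxima: High → 5, Mid → 8, Low → 6; minimax = 5.
0 ≠ 5, so no pure-strategy equilibrium exists.

No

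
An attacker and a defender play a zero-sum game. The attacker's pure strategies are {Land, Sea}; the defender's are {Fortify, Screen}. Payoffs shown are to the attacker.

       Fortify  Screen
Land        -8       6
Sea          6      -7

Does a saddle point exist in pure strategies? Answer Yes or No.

No

Row minima: Land → -8, Sea → -7; maximin = -7.
Column maxima: Fortify → 6, Screen → 6; minimax = 6.
-7 ≠ 6, so no pure-strategy equilibrium exists.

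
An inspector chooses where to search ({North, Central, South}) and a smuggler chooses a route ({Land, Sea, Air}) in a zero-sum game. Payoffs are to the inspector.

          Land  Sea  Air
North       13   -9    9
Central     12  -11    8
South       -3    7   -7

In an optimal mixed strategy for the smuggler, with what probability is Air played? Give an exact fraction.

1/2

Row minima: North → -9, Central → -11, South → -7; maximin = -7.
Column maxima: Land → 13, Sea → 7, Air → 9; minimax = 7.
-7 ≠ 7, so there is no saddle point; optimal play is mixed.
Central is strictly dominated by North, so the inspector never plays it.
Land is strictly dominated by Air (it gives the inspector strictly more in every row), so the smuggler never plays it.
On the remaining 2×2 (North, South vs Sea, Air):
Let the inspector play North with probability p. Expected payoff against Sea: (-9)p + 7(1−p) = −16p + 7; against Air: 9p + (-7)(1−p) = 16p − 7.
Setting these equal: −16p + 7 = 16p − 7 ⇒ −32p = -14 ⇒ p = 7/16, and the value is (-16)·(7/16) + 7 = 0.
For the smuggler: with q = P(Sea), equating North's and South's payoffs gives −18q + 9 = 14q − 7 ⇒ q = 1/2.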